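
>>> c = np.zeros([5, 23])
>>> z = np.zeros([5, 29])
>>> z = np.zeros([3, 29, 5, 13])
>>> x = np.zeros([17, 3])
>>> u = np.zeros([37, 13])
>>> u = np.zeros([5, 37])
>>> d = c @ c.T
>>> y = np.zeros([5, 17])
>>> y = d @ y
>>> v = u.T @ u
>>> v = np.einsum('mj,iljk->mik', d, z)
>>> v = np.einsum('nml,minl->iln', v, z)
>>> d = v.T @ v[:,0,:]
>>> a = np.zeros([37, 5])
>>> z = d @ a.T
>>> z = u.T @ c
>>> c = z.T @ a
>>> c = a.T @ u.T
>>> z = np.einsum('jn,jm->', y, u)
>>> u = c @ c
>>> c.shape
(5, 5)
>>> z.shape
()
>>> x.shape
(17, 3)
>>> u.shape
(5, 5)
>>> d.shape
(5, 13, 5)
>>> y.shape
(5, 17)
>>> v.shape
(29, 13, 5)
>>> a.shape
(37, 5)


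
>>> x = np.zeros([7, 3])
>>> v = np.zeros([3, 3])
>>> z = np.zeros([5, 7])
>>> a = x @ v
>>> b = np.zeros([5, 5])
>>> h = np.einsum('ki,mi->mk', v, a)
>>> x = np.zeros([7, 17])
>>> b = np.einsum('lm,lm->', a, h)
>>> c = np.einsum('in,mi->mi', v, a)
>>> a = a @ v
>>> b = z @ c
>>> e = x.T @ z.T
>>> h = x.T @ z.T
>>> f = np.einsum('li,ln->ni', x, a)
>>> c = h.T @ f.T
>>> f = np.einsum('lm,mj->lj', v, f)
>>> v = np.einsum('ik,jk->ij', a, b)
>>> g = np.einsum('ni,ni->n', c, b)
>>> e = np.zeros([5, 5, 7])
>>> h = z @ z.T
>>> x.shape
(7, 17)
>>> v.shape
(7, 5)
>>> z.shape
(5, 7)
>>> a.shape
(7, 3)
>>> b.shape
(5, 3)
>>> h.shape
(5, 5)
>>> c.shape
(5, 3)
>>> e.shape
(5, 5, 7)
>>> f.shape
(3, 17)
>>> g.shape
(5,)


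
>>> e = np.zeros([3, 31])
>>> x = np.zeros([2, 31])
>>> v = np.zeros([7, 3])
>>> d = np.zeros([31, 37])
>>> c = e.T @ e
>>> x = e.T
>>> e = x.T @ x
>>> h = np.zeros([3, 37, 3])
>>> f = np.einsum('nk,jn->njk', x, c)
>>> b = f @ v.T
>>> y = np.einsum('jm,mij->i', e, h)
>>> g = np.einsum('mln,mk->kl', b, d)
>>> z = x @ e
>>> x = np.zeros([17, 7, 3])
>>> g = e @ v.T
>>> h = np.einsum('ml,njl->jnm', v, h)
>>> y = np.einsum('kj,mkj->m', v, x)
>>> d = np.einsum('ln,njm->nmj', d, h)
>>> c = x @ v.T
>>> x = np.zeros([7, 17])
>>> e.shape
(3, 3)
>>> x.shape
(7, 17)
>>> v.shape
(7, 3)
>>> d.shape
(37, 7, 3)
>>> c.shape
(17, 7, 7)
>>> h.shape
(37, 3, 7)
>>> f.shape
(31, 31, 3)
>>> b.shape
(31, 31, 7)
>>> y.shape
(17,)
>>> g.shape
(3, 7)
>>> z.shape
(31, 3)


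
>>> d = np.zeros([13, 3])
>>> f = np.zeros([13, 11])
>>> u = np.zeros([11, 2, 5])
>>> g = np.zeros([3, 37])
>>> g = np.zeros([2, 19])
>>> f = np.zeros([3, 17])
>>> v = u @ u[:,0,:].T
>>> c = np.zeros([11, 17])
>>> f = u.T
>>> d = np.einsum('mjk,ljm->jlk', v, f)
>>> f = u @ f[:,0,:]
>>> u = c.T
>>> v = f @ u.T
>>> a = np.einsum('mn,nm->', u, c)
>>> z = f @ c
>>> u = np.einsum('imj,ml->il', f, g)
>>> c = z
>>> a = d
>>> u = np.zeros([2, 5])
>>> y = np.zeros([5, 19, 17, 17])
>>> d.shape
(2, 5, 11)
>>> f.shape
(11, 2, 11)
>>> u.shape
(2, 5)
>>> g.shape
(2, 19)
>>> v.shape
(11, 2, 17)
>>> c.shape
(11, 2, 17)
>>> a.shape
(2, 5, 11)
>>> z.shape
(11, 2, 17)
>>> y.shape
(5, 19, 17, 17)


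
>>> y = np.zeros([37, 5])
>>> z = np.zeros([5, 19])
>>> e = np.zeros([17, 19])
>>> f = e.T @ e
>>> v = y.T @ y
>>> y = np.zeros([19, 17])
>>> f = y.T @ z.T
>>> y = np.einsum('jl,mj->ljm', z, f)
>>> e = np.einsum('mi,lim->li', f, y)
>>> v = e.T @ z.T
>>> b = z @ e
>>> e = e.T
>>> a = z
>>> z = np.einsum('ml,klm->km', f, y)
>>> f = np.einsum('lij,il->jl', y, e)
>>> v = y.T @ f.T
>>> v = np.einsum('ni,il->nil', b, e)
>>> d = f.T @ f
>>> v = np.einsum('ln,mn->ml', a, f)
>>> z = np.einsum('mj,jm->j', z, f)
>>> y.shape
(19, 5, 17)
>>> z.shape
(17,)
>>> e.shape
(5, 19)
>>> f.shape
(17, 19)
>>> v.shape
(17, 5)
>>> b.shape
(5, 5)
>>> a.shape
(5, 19)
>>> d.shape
(19, 19)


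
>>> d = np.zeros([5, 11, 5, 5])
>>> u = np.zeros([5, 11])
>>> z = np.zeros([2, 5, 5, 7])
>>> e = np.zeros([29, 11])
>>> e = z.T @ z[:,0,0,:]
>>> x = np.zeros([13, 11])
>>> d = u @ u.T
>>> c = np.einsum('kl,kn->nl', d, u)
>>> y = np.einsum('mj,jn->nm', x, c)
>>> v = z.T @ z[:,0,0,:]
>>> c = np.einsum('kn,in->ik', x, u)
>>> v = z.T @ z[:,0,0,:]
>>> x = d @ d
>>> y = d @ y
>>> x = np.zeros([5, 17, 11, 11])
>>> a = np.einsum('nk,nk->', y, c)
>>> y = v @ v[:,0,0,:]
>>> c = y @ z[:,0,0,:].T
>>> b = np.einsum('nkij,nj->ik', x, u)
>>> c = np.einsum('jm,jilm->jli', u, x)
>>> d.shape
(5, 5)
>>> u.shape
(5, 11)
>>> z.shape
(2, 5, 5, 7)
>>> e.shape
(7, 5, 5, 7)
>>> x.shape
(5, 17, 11, 11)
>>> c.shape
(5, 11, 17)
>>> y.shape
(7, 5, 5, 7)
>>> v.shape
(7, 5, 5, 7)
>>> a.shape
()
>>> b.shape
(11, 17)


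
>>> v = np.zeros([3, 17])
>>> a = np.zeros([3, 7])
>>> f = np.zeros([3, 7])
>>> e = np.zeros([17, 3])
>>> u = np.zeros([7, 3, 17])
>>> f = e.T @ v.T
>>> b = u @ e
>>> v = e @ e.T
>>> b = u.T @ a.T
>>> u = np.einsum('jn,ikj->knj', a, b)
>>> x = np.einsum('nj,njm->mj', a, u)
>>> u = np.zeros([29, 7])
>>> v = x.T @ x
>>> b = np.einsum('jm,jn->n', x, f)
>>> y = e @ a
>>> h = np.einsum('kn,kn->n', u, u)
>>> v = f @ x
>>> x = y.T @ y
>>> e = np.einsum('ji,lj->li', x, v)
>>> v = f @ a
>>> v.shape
(3, 7)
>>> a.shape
(3, 7)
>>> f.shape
(3, 3)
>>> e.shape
(3, 7)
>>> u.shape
(29, 7)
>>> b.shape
(3,)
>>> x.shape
(7, 7)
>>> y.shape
(17, 7)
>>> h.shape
(7,)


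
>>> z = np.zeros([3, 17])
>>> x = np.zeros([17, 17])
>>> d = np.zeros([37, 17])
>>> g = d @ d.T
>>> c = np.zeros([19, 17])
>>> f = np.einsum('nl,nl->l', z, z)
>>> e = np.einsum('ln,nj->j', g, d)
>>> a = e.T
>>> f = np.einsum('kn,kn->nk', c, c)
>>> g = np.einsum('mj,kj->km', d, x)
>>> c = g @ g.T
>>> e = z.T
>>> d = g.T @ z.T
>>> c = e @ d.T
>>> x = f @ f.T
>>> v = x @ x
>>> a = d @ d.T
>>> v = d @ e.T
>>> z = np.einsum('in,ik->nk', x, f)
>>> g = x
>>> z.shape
(17, 19)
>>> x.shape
(17, 17)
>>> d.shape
(37, 3)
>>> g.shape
(17, 17)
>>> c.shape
(17, 37)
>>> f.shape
(17, 19)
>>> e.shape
(17, 3)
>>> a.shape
(37, 37)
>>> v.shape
(37, 17)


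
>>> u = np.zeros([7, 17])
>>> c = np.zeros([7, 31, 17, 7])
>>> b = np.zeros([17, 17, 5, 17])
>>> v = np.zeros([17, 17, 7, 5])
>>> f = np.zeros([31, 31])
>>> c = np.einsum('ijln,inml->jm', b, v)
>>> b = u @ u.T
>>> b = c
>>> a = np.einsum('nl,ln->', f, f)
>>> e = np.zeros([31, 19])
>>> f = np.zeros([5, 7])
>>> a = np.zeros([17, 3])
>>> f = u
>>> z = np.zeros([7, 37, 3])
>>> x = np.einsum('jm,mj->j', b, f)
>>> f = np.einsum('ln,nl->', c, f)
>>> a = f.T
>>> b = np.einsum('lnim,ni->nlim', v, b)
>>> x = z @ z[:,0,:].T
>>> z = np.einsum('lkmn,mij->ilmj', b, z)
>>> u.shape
(7, 17)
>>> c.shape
(17, 7)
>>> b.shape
(17, 17, 7, 5)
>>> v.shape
(17, 17, 7, 5)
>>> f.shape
()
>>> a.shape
()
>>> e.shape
(31, 19)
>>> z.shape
(37, 17, 7, 3)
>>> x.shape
(7, 37, 7)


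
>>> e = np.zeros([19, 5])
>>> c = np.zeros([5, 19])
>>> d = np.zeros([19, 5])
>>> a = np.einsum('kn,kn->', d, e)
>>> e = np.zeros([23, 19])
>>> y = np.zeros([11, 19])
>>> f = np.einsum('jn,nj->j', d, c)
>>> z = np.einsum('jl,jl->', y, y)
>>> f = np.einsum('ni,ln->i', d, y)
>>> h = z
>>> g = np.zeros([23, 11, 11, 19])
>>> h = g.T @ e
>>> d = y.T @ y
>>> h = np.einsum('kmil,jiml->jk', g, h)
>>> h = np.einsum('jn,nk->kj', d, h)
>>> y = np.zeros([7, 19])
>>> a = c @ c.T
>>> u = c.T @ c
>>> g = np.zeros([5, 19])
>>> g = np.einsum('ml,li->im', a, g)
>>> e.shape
(23, 19)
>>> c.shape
(5, 19)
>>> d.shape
(19, 19)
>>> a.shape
(5, 5)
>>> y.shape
(7, 19)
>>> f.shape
(5,)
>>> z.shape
()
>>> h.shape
(23, 19)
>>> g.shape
(19, 5)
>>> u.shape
(19, 19)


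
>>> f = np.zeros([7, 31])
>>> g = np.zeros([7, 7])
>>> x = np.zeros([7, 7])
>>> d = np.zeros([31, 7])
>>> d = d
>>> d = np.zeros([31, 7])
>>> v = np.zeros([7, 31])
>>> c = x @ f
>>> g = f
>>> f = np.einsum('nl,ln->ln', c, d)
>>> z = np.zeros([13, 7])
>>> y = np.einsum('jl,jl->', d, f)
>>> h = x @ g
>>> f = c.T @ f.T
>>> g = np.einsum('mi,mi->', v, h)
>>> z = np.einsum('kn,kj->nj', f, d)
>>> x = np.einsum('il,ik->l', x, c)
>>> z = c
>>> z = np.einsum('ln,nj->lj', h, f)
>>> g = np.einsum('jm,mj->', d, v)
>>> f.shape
(31, 31)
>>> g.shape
()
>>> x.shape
(7,)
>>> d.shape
(31, 7)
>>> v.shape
(7, 31)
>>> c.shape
(7, 31)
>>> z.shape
(7, 31)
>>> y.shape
()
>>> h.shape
(7, 31)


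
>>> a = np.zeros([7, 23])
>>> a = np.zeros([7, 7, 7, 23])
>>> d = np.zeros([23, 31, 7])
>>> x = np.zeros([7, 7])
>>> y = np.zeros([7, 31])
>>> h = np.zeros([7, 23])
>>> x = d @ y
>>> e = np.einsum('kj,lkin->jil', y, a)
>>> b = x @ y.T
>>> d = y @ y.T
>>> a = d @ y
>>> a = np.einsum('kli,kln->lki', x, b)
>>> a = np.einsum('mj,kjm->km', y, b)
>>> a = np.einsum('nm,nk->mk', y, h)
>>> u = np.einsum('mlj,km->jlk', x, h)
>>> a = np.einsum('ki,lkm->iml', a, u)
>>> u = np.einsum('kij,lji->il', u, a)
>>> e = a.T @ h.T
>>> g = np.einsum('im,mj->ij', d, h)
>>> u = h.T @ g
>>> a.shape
(23, 7, 31)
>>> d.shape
(7, 7)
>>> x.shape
(23, 31, 31)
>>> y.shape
(7, 31)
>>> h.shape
(7, 23)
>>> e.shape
(31, 7, 7)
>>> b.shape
(23, 31, 7)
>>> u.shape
(23, 23)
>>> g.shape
(7, 23)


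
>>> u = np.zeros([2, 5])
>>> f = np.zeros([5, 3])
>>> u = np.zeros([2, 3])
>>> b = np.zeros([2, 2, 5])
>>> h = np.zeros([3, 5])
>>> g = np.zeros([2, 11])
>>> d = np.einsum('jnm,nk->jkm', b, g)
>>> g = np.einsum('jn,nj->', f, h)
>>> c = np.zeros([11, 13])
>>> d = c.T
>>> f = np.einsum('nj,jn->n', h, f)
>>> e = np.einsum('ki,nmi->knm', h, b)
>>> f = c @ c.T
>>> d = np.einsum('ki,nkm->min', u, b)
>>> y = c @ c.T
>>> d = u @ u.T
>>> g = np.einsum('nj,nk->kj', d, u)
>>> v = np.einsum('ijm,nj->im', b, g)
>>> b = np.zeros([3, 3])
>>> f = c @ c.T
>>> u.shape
(2, 3)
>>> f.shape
(11, 11)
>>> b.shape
(3, 3)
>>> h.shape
(3, 5)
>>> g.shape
(3, 2)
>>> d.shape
(2, 2)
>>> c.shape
(11, 13)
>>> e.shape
(3, 2, 2)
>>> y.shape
(11, 11)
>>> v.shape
(2, 5)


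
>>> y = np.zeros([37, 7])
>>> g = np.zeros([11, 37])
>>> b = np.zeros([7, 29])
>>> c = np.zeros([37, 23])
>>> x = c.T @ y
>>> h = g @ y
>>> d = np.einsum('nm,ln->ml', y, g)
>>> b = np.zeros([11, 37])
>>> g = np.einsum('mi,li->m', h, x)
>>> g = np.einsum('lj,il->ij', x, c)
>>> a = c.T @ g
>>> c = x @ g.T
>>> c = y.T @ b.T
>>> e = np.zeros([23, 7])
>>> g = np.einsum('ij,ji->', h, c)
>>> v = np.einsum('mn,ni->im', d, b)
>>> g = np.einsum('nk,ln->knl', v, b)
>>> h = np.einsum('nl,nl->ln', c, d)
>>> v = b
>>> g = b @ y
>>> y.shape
(37, 7)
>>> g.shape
(11, 7)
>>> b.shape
(11, 37)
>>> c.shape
(7, 11)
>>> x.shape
(23, 7)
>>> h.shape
(11, 7)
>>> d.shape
(7, 11)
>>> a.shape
(23, 7)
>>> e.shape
(23, 7)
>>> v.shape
(11, 37)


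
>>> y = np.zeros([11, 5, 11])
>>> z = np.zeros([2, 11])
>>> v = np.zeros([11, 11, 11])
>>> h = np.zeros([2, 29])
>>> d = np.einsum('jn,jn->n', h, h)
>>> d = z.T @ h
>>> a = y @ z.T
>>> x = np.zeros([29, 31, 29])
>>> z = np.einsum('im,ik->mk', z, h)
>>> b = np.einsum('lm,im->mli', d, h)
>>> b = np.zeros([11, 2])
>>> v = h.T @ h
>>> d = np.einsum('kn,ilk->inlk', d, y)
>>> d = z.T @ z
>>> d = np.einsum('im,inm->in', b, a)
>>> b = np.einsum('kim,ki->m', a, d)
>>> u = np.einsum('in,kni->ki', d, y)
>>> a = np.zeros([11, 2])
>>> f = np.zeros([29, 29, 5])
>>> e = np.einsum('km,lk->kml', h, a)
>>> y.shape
(11, 5, 11)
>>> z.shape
(11, 29)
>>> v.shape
(29, 29)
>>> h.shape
(2, 29)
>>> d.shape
(11, 5)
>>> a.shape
(11, 2)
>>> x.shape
(29, 31, 29)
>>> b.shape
(2,)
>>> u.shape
(11, 11)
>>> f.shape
(29, 29, 5)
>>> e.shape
(2, 29, 11)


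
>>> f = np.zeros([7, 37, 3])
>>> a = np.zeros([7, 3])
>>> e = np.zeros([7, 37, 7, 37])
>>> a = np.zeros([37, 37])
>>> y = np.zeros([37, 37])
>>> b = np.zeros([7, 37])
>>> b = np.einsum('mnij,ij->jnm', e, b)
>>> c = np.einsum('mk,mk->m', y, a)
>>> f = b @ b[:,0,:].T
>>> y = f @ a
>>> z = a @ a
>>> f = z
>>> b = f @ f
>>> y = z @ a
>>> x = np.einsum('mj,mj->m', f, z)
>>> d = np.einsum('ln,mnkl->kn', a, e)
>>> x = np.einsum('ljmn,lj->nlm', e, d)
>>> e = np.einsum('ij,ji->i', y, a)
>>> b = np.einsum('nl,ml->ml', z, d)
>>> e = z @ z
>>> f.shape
(37, 37)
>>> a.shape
(37, 37)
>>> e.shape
(37, 37)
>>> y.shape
(37, 37)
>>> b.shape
(7, 37)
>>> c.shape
(37,)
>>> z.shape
(37, 37)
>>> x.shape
(37, 7, 7)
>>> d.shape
(7, 37)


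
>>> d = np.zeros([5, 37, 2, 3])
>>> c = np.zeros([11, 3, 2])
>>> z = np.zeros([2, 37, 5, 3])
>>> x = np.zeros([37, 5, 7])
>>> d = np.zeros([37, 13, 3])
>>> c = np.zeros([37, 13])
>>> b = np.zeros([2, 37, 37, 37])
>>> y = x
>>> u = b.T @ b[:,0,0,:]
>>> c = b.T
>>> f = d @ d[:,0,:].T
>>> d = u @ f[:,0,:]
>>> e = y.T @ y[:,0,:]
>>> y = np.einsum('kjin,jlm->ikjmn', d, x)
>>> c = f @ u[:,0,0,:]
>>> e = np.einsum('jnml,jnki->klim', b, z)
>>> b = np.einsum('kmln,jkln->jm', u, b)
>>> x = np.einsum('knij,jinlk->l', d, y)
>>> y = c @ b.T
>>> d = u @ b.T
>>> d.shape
(37, 37, 37, 2)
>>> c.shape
(37, 13, 37)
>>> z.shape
(2, 37, 5, 3)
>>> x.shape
(7,)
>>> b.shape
(2, 37)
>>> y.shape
(37, 13, 2)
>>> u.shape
(37, 37, 37, 37)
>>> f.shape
(37, 13, 37)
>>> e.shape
(5, 37, 3, 37)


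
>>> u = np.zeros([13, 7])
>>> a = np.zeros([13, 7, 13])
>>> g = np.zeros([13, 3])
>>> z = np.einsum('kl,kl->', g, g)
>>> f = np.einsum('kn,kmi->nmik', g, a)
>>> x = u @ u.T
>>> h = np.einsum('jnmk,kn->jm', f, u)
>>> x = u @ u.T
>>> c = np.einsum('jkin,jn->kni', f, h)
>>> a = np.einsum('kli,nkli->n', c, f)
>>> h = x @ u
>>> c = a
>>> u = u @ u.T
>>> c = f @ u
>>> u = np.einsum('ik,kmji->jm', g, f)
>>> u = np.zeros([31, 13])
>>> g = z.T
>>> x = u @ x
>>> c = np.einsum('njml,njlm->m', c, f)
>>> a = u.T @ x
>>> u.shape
(31, 13)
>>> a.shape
(13, 13)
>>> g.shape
()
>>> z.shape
()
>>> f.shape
(3, 7, 13, 13)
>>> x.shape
(31, 13)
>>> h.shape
(13, 7)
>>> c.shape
(13,)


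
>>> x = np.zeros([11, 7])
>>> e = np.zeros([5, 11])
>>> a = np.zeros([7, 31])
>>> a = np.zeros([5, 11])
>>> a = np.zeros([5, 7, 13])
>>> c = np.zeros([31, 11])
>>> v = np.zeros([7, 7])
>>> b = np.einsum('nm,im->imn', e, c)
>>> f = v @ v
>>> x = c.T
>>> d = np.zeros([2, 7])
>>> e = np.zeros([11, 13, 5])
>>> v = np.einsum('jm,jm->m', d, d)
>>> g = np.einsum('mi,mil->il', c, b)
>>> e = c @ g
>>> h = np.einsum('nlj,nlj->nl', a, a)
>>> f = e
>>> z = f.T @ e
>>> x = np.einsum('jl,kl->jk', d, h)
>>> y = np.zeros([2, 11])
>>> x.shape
(2, 5)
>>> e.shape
(31, 5)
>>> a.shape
(5, 7, 13)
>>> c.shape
(31, 11)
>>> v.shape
(7,)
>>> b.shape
(31, 11, 5)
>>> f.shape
(31, 5)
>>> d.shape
(2, 7)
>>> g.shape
(11, 5)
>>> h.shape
(5, 7)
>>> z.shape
(5, 5)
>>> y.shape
(2, 11)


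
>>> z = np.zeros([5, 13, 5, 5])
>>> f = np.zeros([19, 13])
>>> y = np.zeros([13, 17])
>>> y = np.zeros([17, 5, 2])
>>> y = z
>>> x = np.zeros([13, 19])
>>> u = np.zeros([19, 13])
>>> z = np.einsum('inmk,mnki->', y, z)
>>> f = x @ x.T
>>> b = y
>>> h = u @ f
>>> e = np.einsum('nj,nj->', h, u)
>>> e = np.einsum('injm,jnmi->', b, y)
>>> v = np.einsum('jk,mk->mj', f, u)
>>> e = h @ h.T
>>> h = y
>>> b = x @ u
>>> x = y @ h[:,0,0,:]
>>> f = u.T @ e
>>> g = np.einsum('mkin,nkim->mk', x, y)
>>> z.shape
()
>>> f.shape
(13, 19)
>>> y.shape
(5, 13, 5, 5)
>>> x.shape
(5, 13, 5, 5)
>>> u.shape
(19, 13)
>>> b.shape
(13, 13)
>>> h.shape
(5, 13, 5, 5)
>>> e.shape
(19, 19)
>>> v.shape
(19, 13)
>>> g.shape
(5, 13)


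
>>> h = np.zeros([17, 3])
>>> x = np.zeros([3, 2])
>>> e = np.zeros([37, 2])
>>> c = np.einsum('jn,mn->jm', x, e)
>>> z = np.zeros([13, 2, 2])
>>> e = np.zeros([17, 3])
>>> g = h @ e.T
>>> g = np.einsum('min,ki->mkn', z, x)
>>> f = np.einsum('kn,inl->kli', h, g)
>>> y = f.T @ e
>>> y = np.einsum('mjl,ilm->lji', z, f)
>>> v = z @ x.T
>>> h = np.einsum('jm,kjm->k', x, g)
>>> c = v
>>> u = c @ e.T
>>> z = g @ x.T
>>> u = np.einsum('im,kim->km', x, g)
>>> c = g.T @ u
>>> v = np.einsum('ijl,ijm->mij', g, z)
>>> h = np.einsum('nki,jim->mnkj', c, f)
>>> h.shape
(13, 2, 3, 17)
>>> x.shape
(3, 2)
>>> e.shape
(17, 3)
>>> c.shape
(2, 3, 2)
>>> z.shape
(13, 3, 3)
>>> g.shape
(13, 3, 2)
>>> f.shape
(17, 2, 13)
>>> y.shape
(2, 2, 17)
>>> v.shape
(3, 13, 3)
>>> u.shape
(13, 2)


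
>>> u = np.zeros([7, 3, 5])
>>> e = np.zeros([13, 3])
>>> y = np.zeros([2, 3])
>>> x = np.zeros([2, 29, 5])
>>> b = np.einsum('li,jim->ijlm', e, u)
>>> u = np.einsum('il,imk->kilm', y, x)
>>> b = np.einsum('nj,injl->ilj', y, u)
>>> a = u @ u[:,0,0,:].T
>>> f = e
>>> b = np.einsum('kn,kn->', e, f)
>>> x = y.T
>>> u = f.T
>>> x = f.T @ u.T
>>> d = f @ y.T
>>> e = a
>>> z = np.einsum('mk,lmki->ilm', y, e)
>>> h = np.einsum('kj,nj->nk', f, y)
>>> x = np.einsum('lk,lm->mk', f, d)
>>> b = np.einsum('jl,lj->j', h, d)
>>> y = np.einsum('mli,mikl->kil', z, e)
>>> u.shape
(3, 13)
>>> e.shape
(5, 2, 3, 5)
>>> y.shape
(3, 2, 5)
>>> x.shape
(2, 3)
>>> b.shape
(2,)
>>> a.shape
(5, 2, 3, 5)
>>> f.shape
(13, 3)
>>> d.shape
(13, 2)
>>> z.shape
(5, 5, 2)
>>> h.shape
(2, 13)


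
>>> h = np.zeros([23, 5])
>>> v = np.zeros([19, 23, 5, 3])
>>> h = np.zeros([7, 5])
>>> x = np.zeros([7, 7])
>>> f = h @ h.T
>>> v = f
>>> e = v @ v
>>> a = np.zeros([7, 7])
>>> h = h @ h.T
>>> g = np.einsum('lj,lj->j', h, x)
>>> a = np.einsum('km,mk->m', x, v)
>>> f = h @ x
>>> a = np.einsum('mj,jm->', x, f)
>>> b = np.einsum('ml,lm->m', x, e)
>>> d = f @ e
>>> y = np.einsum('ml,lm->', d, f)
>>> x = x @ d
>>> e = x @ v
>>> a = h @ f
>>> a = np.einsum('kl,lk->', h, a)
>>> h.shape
(7, 7)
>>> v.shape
(7, 7)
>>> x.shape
(7, 7)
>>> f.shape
(7, 7)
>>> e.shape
(7, 7)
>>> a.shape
()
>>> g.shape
(7,)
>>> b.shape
(7,)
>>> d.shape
(7, 7)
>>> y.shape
()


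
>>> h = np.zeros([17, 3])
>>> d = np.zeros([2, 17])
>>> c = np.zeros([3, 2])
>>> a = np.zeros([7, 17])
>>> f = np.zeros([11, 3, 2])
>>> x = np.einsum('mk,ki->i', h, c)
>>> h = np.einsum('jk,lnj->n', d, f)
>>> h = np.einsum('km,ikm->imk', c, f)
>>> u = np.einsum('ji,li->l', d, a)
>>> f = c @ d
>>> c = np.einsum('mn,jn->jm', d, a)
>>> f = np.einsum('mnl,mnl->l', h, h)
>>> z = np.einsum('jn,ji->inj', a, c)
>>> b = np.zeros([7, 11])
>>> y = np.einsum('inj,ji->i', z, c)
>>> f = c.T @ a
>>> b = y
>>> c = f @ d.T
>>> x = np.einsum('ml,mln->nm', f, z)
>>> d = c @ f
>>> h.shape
(11, 2, 3)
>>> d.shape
(2, 17)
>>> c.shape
(2, 2)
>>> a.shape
(7, 17)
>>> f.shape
(2, 17)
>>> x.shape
(7, 2)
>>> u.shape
(7,)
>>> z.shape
(2, 17, 7)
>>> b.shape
(2,)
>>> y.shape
(2,)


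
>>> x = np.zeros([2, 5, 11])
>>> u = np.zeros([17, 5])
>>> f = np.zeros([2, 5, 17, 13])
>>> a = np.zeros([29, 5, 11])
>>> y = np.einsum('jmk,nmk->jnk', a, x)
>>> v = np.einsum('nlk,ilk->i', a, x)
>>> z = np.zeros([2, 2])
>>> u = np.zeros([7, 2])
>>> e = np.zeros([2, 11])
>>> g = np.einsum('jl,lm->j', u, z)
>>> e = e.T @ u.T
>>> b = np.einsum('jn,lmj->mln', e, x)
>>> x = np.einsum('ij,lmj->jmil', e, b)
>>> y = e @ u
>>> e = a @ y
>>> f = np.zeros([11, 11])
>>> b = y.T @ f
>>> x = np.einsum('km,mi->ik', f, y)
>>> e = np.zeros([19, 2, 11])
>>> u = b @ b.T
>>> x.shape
(2, 11)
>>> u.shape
(2, 2)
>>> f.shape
(11, 11)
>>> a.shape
(29, 5, 11)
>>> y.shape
(11, 2)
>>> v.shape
(2,)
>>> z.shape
(2, 2)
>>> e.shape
(19, 2, 11)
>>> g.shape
(7,)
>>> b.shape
(2, 11)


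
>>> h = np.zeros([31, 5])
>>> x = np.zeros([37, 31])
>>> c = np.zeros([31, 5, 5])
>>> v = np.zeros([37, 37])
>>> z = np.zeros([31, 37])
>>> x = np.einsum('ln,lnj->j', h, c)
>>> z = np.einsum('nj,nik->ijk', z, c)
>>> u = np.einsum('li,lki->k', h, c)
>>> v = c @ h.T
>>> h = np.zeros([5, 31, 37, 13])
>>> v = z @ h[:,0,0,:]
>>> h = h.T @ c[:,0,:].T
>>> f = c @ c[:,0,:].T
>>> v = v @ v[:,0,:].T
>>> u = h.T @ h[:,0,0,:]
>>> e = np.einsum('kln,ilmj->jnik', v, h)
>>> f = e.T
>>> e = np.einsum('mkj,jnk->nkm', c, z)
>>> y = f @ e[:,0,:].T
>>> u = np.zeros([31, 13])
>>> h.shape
(13, 37, 31, 31)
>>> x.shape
(5,)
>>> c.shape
(31, 5, 5)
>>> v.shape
(5, 37, 5)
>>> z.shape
(5, 37, 5)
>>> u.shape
(31, 13)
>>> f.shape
(5, 13, 5, 31)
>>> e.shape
(37, 5, 31)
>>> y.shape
(5, 13, 5, 37)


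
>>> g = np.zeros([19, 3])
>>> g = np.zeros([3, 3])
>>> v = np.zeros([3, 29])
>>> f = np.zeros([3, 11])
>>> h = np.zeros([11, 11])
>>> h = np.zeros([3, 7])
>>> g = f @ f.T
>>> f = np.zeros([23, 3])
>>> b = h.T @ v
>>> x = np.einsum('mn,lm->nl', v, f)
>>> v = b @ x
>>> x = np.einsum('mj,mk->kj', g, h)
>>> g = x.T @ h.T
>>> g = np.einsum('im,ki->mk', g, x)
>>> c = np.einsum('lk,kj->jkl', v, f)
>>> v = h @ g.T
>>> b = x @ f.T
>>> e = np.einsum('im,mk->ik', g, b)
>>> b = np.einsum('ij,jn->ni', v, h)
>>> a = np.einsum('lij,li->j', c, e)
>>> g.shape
(3, 7)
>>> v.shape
(3, 3)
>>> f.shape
(23, 3)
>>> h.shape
(3, 7)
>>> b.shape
(7, 3)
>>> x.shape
(7, 3)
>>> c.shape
(3, 23, 7)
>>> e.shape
(3, 23)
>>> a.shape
(7,)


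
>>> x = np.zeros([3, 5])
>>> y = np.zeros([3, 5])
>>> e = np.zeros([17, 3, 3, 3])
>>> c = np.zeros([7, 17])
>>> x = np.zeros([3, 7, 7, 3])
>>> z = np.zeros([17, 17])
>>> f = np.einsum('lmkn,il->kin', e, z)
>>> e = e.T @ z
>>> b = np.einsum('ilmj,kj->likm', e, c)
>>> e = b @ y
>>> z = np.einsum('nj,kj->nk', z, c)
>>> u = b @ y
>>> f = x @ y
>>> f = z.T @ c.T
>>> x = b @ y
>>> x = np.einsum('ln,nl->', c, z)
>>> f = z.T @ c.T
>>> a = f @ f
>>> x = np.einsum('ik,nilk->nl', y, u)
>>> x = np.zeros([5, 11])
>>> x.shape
(5, 11)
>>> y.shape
(3, 5)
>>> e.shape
(3, 3, 7, 5)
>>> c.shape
(7, 17)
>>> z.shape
(17, 7)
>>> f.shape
(7, 7)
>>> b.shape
(3, 3, 7, 3)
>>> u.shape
(3, 3, 7, 5)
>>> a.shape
(7, 7)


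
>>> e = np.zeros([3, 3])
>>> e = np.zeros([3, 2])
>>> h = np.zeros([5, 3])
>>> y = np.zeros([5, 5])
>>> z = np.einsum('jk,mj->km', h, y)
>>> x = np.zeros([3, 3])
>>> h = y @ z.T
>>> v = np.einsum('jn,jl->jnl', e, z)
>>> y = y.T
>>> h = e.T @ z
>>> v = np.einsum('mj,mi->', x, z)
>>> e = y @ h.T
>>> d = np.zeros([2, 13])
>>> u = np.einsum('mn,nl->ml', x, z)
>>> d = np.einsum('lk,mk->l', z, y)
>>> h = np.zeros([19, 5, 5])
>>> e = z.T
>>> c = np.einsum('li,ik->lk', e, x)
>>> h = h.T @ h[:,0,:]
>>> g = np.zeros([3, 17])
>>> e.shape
(5, 3)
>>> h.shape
(5, 5, 5)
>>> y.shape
(5, 5)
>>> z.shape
(3, 5)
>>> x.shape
(3, 3)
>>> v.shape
()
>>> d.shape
(3,)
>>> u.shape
(3, 5)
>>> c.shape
(5, 3)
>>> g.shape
(3, 17)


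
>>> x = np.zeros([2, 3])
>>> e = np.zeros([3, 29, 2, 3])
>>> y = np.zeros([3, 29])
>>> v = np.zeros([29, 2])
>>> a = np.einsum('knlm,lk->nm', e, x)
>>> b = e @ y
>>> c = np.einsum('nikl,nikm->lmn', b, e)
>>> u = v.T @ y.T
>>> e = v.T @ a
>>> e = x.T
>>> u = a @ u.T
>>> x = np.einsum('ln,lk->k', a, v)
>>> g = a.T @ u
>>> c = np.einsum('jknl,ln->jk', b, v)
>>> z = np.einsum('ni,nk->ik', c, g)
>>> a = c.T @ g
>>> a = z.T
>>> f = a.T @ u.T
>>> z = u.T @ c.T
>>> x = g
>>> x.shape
(3, 2)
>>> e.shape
(3, 2)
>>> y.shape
(3, 29)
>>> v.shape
(29, 2)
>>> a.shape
(2, 29)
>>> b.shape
(3, 29, 2, 29)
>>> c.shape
(3, 29)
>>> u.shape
(29, 2)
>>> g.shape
(3, 2)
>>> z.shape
(2, 3)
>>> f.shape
(29, 29)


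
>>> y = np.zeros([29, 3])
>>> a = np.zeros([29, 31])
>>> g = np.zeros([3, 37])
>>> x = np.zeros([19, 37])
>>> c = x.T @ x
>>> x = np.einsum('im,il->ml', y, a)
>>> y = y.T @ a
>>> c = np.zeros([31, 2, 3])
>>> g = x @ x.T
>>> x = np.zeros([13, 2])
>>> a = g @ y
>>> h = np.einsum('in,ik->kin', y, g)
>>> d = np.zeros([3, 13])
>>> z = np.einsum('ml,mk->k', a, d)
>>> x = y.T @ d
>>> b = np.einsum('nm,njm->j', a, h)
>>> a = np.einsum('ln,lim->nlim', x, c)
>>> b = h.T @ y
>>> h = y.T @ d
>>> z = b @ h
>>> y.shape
(3, 31)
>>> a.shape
(13, 31, 2, 3)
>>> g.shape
(3, 3)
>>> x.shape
(31, 13)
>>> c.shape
(31, 2, 3)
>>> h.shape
(31, 13)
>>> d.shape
(3, 13)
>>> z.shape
(31, 3, 13)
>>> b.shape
(31, 3, 31)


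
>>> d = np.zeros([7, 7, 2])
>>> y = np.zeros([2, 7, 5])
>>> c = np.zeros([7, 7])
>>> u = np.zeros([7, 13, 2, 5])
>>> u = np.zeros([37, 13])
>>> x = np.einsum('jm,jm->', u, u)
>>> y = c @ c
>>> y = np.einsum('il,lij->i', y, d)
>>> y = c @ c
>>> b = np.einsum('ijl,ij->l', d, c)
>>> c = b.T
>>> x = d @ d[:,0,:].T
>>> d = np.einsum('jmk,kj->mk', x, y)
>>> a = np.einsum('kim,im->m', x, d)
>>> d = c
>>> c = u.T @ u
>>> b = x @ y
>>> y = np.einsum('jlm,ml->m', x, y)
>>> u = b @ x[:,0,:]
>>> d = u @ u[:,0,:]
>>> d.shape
(7, 7, 7)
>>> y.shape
(7,)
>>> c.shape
(13, 13)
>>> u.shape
(7, 7, 7)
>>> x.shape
(7, 7, 7)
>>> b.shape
(7, 7, 7)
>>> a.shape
(7,)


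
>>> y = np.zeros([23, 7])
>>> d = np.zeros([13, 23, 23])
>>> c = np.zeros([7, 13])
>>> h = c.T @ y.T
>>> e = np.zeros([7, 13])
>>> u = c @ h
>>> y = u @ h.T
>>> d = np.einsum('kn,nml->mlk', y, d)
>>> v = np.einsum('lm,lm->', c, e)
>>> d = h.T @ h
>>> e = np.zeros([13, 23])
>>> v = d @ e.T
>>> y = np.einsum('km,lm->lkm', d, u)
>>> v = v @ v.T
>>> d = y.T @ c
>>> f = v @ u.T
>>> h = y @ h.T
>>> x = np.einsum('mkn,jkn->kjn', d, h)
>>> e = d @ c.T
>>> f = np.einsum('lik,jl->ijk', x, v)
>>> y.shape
(7, 23, 23)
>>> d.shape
(23, 23, 13)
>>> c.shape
(7, 13)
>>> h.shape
(7, 23, 13)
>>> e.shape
(23, 23, 7)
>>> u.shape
(7, 23)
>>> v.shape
(23, 23)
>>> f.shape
(7, 23, 13)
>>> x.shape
(23, 7, 13)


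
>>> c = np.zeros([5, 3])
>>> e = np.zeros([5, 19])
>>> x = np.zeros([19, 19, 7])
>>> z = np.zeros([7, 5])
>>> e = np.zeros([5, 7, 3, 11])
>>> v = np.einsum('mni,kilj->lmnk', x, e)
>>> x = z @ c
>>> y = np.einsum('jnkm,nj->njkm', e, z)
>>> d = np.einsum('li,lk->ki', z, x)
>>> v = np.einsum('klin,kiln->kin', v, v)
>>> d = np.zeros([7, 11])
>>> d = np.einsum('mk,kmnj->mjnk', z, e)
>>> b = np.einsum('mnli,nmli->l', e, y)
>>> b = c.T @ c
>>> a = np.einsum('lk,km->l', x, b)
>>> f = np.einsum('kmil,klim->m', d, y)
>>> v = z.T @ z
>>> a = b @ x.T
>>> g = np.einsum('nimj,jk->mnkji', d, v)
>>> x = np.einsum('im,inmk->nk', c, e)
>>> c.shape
(5, 3)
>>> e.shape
(5, 7, 3, 11)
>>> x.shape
(7, 11)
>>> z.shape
(7, 5)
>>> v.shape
(5, 5)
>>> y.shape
(7, 5, 3, 11)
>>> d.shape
(7, 11, 3, 5)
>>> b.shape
(3, 3)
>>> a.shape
(3, 7)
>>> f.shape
(11,)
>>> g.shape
(3, 7, 5, 5, 11)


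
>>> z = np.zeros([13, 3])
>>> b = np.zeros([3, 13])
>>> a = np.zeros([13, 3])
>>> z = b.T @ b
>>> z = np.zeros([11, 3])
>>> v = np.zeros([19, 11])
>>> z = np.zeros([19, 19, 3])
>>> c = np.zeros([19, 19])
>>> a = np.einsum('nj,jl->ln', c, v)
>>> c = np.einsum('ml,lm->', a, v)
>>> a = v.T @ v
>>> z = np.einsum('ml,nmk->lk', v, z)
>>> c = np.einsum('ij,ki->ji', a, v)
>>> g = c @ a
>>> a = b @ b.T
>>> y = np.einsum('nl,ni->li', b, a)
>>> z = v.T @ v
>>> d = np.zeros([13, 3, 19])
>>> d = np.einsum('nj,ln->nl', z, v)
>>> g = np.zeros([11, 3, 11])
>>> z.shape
(11, 11)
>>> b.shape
(3, 13)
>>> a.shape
(3, 3)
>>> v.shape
(19, 11)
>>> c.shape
(11, 11)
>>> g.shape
(11, 3, 11)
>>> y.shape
(13, 3)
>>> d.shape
(11, 19)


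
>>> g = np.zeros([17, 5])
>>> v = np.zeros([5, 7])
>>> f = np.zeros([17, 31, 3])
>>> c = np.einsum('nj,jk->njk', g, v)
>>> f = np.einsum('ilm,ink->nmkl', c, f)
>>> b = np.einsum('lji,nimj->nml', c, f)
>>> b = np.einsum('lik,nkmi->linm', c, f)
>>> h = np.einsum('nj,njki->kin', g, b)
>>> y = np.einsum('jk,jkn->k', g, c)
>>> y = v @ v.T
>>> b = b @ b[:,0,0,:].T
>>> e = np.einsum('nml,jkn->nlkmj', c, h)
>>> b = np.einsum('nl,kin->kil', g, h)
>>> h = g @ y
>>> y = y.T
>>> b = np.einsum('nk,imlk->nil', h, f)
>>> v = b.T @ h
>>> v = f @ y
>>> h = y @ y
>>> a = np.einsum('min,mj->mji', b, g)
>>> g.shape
(17, 5)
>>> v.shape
(31, 7, 3, 5)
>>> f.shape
(31, 7, 3, 5)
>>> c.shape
(17, 5, 7)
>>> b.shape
(17, 31, 3)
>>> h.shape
(5, 5)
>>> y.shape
(5, 5)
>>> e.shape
(17, 7, 3, 5, 31)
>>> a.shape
(17, 5, 31)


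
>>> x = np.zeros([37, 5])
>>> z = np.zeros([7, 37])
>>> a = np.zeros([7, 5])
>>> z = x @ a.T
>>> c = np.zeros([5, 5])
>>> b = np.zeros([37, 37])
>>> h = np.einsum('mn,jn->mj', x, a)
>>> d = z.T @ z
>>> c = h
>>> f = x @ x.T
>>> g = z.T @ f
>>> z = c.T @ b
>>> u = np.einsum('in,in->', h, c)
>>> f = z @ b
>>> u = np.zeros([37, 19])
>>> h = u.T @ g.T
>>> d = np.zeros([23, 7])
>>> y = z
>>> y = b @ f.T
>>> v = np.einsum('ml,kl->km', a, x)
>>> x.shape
(37, 5)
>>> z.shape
(7, 37)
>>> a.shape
(7, 5)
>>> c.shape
(37, 7)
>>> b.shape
(37, 37)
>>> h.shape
(19, 7)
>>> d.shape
(23, 7)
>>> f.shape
(7, 37)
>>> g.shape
(7, 37)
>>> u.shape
(37, 19)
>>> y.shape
(37, 7)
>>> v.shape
(37, 7)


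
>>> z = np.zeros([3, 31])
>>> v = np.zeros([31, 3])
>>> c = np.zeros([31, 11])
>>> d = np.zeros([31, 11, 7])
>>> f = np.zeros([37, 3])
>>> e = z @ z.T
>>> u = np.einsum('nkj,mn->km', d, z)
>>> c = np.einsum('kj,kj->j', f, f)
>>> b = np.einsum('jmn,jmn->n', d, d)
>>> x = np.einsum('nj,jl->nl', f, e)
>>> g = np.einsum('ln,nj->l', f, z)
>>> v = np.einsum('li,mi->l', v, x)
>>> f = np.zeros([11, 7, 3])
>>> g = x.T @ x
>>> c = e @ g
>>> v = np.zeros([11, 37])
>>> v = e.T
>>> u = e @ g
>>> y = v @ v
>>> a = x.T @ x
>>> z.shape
(3, 31)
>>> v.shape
(3, 3)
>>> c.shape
(3, 3)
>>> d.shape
(31, 11, 7)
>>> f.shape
(11, 7, 3)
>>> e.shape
(3, 3)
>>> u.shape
(3, 3)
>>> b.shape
(7,)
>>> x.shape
(37, 3)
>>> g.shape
(3, 3)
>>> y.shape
(3, 3)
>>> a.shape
(3, 3)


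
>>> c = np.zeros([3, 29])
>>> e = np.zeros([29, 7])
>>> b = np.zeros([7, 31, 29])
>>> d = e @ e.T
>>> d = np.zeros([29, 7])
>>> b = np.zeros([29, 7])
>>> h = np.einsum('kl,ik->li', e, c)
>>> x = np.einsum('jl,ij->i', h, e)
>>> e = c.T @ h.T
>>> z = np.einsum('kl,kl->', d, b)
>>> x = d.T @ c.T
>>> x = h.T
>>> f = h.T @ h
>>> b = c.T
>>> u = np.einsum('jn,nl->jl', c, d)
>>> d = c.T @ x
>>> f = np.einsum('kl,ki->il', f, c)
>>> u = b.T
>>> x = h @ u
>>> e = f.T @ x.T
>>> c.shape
(3, 29)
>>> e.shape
(3, 7)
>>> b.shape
(29, 3)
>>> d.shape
(29, 7)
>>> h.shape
(7, 3)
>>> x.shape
(7, 29)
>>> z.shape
()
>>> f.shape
(29, 3)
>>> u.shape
(3, 29)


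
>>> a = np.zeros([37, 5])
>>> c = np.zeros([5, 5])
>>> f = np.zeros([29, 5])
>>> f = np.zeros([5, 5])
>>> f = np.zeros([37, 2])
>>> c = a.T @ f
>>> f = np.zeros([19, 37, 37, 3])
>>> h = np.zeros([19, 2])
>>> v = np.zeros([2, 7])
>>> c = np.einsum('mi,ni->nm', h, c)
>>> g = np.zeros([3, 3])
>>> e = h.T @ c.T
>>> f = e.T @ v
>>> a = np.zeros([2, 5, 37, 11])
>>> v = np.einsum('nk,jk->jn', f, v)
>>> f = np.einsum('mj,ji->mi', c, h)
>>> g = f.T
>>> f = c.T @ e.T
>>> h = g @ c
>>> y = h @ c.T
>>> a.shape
(2, 5, 37, 11)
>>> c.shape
(5, 19)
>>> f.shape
(19, 2)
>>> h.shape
(2, 19)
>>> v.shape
(2, 5)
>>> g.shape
(2, 5)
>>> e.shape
(2, 5)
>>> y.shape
(2, 5)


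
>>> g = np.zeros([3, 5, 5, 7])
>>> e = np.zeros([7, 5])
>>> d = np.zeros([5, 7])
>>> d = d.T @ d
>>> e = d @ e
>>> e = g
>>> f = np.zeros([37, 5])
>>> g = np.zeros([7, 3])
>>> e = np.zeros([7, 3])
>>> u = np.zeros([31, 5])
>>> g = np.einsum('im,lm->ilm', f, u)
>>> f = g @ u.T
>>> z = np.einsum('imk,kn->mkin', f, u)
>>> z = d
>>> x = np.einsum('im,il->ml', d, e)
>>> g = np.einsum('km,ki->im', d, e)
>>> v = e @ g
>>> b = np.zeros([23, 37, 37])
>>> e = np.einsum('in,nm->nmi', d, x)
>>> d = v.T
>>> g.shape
(3, 7)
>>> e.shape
(7, 3, 7)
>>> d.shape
(7, 7)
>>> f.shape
(37, 31, 31)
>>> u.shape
(31, 5)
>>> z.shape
(7, 7)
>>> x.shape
(7, 3)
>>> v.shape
(7, 7)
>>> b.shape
(23, 37, 37)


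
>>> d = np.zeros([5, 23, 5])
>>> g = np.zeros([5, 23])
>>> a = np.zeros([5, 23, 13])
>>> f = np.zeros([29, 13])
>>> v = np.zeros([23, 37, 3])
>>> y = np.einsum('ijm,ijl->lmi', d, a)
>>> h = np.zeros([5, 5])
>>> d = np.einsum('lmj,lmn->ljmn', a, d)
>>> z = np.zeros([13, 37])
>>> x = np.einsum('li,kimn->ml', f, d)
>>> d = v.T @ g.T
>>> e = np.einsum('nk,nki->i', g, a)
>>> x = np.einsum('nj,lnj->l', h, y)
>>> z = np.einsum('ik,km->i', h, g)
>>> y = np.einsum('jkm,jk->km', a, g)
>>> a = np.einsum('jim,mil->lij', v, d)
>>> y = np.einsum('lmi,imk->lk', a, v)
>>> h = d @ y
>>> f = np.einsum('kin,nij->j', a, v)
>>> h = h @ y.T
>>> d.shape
(3, 37, 5)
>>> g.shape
(5, 23)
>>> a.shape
(5, 37, 23)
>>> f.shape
(3,)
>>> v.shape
(23, 37, 3)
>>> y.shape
(5, 3)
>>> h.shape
(3, 37, 5)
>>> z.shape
(5,)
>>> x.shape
(13,)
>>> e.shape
(13,)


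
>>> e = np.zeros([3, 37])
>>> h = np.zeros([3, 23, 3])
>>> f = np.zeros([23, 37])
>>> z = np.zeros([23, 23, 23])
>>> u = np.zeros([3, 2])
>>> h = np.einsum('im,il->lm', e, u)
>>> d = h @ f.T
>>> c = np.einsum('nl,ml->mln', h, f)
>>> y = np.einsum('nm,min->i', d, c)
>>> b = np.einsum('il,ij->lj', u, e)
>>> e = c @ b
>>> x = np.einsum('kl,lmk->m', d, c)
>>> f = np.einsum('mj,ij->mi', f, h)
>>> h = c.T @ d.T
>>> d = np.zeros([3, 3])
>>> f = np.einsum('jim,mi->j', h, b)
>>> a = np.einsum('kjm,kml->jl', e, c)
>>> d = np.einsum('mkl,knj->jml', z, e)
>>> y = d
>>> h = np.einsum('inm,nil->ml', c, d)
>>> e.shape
(23, 37, 37)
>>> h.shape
(2, 23)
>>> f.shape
(2,)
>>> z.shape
(23, 23, 23)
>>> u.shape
(3, 2)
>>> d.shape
(37, 23, 23)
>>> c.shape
(23, 37, 2)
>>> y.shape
(37, 23, 23)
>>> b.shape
(2, 37)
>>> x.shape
(37,)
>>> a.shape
(37, 2)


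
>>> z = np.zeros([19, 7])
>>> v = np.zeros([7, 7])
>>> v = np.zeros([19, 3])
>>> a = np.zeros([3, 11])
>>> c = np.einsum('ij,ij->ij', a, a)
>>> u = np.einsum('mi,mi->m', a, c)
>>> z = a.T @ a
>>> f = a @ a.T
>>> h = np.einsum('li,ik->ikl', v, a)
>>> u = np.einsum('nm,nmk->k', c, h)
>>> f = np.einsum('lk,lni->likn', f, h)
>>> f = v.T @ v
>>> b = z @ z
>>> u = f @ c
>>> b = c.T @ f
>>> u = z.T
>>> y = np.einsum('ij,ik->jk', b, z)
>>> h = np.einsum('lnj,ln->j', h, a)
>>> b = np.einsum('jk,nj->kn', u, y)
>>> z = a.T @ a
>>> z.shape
(11, 11)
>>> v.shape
(19, 3)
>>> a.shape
(3, 11)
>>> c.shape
(3, 11)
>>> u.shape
(11, 11)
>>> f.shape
(3, 3)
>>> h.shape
(19,)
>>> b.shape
(11, 3)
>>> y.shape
(3, 11)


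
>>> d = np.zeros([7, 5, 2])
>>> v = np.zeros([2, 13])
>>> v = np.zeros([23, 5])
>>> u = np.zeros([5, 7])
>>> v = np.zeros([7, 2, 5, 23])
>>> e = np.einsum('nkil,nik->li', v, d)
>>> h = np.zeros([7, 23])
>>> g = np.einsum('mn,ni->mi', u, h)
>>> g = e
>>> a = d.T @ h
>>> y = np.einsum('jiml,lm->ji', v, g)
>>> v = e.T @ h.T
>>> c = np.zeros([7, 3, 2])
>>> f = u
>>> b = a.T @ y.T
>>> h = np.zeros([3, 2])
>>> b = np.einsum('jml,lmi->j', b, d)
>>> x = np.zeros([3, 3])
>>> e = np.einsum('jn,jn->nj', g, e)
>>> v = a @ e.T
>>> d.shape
(7, 5, 2)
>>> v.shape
(2, 5, 5)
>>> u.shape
(5, 7)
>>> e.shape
(5, 23)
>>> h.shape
(3, 2)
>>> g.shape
(23, 5)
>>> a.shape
(2, 5, 23)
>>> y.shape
(7, 2)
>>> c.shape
(7, 3, 2)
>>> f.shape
(5, 7)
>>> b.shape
(23,)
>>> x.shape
(3, 3)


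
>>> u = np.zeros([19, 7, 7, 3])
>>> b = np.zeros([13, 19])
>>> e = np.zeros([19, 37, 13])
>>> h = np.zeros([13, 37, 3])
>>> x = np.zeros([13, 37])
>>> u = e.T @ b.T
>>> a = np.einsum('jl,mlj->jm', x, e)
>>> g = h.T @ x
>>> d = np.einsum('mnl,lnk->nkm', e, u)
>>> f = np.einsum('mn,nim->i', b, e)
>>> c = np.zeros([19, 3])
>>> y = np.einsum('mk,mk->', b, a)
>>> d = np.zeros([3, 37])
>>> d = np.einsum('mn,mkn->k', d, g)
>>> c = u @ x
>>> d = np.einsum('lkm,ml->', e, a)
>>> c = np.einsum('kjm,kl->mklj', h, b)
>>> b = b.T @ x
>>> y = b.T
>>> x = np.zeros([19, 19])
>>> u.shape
(13, 37, 13)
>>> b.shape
(19, 37)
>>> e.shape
(19, 37, 13)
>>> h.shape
(13, 37, 3)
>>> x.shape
(19, 19)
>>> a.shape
(13, 19)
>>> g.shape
(3, 37, 37)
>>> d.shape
()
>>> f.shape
(37,)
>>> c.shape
(3, 13, 19, 37)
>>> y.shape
(37, 19)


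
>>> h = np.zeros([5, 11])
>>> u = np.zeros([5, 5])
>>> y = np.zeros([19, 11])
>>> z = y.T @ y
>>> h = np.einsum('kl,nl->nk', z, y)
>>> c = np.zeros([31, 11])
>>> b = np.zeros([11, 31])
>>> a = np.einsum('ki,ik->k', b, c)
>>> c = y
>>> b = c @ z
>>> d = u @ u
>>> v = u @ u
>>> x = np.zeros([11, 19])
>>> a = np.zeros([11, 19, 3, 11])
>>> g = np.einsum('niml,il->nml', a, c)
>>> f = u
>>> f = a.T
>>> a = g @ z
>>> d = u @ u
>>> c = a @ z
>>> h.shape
(19, 11)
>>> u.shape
(5, 5)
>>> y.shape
(19, 11)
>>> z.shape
(11, 11)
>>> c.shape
(11, 3, 11)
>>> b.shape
(19, 11)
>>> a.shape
(11, 3, 11)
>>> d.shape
(5, 5)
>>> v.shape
(5, 5)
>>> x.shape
(11, 19)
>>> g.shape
(11, 3, 11)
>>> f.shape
(11, 3, 19, 11)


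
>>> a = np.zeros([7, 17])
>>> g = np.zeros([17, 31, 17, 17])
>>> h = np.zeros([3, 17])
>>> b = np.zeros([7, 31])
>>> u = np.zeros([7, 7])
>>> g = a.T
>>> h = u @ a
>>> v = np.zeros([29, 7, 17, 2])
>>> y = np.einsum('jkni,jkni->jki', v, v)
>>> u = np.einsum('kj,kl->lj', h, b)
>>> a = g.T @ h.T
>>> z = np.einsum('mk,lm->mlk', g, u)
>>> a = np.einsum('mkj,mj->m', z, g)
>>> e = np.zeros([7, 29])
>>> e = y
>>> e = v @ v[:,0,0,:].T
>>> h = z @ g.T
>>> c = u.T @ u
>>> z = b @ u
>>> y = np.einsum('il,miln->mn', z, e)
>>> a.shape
(17,)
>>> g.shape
(17, 7)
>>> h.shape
(17, 31, 17)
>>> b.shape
(7, 31)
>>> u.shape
(31, 17)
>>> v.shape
(29, 7, 17, 2)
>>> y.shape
(29, 29)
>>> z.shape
(7, 17)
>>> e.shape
(29, 7, 17, 29)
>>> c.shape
(17, 17)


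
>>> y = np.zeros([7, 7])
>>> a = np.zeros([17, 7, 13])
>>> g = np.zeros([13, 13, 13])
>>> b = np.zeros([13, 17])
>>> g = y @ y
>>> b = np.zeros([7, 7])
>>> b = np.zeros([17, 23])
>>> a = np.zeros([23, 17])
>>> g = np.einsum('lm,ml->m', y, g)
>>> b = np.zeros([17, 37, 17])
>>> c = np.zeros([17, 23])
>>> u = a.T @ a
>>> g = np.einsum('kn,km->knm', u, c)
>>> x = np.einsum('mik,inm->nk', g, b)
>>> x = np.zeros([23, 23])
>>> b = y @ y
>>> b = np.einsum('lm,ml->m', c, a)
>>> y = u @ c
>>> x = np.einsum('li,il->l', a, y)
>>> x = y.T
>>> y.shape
(17, 23)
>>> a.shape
(23, 17)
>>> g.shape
(17, 17, 23)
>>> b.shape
(23,)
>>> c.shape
(17, 23)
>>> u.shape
(17, 17)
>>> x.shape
(23, 17)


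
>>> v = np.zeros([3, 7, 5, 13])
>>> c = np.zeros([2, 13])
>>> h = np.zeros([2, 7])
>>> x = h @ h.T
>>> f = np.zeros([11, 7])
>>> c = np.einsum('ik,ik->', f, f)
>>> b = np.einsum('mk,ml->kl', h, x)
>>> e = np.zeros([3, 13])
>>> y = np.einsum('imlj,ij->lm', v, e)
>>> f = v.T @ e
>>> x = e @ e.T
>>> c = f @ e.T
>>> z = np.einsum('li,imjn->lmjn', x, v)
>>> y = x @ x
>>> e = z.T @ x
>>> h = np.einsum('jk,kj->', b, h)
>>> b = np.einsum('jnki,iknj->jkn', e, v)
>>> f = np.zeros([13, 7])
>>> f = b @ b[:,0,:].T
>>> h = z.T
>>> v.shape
(3, 7, 5, 13)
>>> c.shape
(13, 5, 7, 3)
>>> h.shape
(13, 5, 7, 3)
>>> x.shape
(3, 3)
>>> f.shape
(13, 7, 13)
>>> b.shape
(13, 7, 5)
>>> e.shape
(13, 5, 7, 3)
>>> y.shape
(3, 3)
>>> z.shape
(3, 7, 5, 13)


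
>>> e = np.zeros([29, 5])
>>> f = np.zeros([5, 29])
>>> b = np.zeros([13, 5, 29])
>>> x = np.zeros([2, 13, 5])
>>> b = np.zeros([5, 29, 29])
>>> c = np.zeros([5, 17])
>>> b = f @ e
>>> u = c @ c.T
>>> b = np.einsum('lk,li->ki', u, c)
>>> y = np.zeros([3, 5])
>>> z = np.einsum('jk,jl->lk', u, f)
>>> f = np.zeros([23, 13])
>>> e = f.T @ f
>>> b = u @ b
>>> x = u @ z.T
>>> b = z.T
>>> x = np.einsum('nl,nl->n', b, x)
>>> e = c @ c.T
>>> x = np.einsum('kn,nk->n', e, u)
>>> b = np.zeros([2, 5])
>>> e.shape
(5, 5)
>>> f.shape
(23, 13)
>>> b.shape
(2, 5)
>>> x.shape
(5,)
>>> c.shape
(5, 17)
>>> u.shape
(5, 5)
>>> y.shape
(3, 5)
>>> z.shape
(29, 5)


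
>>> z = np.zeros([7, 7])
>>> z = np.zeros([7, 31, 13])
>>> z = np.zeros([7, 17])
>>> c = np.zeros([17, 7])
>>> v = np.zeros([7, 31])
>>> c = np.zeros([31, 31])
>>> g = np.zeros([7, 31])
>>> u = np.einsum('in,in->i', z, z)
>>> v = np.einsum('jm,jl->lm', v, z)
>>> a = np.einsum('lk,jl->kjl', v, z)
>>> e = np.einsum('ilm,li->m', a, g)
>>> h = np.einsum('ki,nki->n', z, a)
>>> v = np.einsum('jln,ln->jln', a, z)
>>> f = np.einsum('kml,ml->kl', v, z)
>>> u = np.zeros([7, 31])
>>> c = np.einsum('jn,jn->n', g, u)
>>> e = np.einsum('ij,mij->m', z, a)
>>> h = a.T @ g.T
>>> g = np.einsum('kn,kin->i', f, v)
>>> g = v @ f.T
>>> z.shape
(7, 17)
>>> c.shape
(31,)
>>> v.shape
(31, 7, 17)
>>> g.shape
(31, 7, 31)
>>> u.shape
(7, 31)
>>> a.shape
(31, 7, 17)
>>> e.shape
(31,)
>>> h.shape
(17, 7, 7)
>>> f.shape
(31, 17)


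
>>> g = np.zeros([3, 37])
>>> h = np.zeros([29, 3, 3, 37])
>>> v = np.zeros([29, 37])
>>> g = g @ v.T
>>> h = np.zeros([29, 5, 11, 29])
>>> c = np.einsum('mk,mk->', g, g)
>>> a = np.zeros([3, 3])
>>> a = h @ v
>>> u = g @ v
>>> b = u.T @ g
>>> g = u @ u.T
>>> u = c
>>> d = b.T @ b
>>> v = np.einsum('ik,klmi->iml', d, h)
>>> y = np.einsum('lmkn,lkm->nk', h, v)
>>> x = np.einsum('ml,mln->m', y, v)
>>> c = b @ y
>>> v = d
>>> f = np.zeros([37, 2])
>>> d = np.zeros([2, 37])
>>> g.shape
(3, 3)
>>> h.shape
(29, 5, 11, 29)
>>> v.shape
(29, 29)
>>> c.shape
(37, 11)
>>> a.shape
(29, 5, 11, 37)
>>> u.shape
()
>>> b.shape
(37, 29)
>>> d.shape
(2, 37)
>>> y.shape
(29, 11)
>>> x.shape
(29,)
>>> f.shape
(37, 2)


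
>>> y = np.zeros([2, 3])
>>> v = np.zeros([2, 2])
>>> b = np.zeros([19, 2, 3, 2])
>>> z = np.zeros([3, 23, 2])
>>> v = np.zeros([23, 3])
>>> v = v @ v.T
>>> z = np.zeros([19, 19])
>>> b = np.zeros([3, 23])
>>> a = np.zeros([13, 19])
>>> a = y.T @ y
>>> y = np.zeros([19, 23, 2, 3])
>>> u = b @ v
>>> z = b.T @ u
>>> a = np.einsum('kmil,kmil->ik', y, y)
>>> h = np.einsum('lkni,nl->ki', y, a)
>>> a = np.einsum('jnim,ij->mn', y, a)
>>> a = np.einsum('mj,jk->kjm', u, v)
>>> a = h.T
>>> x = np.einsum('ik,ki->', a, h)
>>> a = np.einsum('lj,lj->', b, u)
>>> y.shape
(19, 23, 2, 3)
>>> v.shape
(23, 23)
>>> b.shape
(3, 23)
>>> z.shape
(23, 23)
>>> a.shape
()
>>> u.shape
(3, 23)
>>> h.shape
(23, 3)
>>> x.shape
()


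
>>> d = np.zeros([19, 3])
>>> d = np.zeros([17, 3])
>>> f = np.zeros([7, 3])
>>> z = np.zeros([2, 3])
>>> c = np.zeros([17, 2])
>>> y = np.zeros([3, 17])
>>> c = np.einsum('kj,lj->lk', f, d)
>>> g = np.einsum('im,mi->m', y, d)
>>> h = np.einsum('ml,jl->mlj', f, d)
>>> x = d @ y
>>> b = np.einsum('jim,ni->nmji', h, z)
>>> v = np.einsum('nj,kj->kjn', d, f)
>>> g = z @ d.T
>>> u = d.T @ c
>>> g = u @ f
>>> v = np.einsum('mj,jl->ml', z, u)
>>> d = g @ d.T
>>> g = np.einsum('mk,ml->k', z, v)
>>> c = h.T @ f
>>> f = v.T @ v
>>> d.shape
(3, 17)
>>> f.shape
(7, 7)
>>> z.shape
(2, 3)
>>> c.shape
(17, 3, 3)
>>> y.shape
(3, 17)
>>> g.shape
(3,)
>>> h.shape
(7, 3, 17)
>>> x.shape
(17, 17)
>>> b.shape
(2, 17, 7, 3)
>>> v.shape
(2, 7)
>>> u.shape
(3, 7)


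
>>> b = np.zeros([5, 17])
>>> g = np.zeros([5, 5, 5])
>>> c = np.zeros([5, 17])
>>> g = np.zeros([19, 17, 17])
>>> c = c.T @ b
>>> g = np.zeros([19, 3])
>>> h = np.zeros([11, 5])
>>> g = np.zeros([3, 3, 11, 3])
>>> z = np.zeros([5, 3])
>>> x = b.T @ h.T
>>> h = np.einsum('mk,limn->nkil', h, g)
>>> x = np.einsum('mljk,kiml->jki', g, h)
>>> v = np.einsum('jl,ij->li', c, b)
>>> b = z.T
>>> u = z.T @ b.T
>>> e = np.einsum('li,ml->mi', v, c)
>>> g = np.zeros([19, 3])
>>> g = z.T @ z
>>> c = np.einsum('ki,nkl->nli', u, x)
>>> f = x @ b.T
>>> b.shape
(3, 5)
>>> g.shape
(3, 3)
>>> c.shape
(11, 5, 3)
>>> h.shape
(3, 5, 3, 3)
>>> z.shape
(5, 3)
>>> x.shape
(11, 3, 5)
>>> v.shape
(17, 5)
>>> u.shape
(3, 3)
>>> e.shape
(17, 5)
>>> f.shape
(11, 3, 3)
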